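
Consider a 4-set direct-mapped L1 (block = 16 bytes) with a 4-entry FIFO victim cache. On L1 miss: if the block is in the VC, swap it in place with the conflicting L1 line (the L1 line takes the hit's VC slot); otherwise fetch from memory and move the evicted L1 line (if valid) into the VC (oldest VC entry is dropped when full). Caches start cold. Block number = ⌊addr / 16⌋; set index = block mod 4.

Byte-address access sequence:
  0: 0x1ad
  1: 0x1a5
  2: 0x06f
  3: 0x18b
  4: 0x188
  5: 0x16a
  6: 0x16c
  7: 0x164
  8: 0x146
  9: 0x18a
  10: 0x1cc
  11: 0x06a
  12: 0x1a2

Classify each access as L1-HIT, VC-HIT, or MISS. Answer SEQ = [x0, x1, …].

SEQ = [MISS, L1-HIT, MISS, MISS, L1-HIT, MISS, L1-HIT, L1-HIT, MISS, VC-HIT, MISS, VC-HIT, VC-HIT]

#0 0x1ad→b26/s2 MISS; vc=[]
#1 0x1a5→b26/s2 L1-HIT; vc=[]
#2 0x6f→b6/s2 MISS; vc=[26]
#3 0x18b→b24/s0 MISS; vc=[26]
#4 0x188→b24/s0 L1-HIT; vc=[26]
#5 0x16a→b22/s2 MISS; vc=[26,6]
#6 0x16c→b22/s2 L1-HIT; vc=[26,6]
#7 0x164→b22/s2 L1-HIT; vc=[26,6]
#8 0x146→b20/s0 MISS; vc=[26,6,24]
#9 0x18a→b24/s0 VC-HIT; vc=[26,6,20]
#10 0x1cc→b28/s0 MISS; vc=[26,6,20,24]
#11 0x6a→b6/s2 VC-HIT; vc=[26,22,20,24]
#12 0x1a2→b26/s2 VC-HIT; vc=[6,22,20,24]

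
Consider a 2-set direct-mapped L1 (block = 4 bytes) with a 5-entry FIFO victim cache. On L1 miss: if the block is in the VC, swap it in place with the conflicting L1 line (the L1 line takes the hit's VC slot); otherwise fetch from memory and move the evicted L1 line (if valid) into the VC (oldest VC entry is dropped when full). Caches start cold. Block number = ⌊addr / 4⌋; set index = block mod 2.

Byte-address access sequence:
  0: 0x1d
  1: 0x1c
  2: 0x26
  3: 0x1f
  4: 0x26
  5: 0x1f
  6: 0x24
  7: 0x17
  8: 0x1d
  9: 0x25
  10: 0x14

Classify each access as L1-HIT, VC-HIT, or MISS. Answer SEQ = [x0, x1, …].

#0 0x1d→b7/s1 MISS; vc=[]
#1 0x1c→b7/s1 L1-HIT; vc=[]
#2 0x26→b9/s1 MISS; vc=[7]
#3 0x1f→b7/s1 VC-HIT; vc=[9]
#4 0x26→b9/s1 VC-HIT; vc=[7]
#5 0x1f→b7/s1 VC-HIT; vc=[9]
#6 0x24→b9/s1 VC-HIT; vc=[7]
#7 0x17→b5/s1 MISS; vc=[7,9]
#8 0x1d→b7/s1 VC-HIT; vc=[5,9]
#9 0x25→b9/s1 VC-HIT; vc=[5,7]
#10 0x14→b5/s1 VC-HIT; vc=[9,7]

SEQ = [MISS, L1-HIT, MISS, VC-HIT, VC-HIT, VC-HIT, VC-HIT, MISS, VC-HIT, VC-HIT, VC-HIT]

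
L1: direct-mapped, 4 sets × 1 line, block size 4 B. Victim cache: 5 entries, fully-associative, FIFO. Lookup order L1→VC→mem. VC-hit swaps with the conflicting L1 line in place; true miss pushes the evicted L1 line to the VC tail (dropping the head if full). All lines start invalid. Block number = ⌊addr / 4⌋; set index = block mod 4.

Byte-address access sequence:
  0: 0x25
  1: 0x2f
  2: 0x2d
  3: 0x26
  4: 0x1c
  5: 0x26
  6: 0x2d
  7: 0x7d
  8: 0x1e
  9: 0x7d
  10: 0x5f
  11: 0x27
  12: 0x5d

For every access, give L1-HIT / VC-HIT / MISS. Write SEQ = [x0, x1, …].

SEQ = [MISS, MISS, L1-HIT, L1-HIT, MISS, L1-HIT, VC-HIT, MISS, VC-HIT, VC-HIT, MISS, L1-HIT, L1-HIT]

0: 0x25 (blk 9, set 1) → MISS  vc=[]
1: 0x2f (blk 11, set 3) → MISS  vc=[]
2: 0x2d (blk 11, set 3) → L1-HIT  vc=[]
3: 0x26 (blk 9, set 1) → L1-HIT  vc=[]
4: 0x1c (blk 7, set 3) → MISS  vc=[11]
5: 0x26 (blk 9, set 1) → L1-HIT  vc=[11]
6: 0x2d (blk 11, set 3) → VC-HIT  vc=[7]
7: 0x7d (blk 31, set 3) → MISS  vc=[7, 11]
8: 0x1e (blk 7, set 3) → VC-HIT  vc=[31, 11]
9: 0x7d (blk 31, set 3) → VC-HIT  vc=[7, 11]
10: 0x5f (blk 23, set 3) → MISS  vc=[7, 11, 31]
11: 0x27 (blk 9, set 1) → L1-HIT  vc=[7, 11, 31]
12: 0x5d (blk 23, set 3) → L1-HIT  vc=[7, 11, 31]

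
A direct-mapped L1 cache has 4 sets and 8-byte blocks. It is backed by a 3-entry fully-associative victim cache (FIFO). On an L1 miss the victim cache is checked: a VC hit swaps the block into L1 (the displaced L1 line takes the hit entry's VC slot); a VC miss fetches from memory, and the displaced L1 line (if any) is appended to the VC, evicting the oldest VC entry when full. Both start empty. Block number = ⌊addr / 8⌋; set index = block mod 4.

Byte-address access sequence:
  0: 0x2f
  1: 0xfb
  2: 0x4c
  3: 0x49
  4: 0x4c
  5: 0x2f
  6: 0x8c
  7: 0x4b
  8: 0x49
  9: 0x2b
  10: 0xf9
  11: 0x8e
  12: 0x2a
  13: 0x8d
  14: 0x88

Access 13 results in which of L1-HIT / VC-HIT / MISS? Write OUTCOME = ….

#0 0x2f→b5/s1 MISS; vc=[]
#1 0xfb→b31/s3 MISS; vc=[]
#2 0x4c→b9/s1 MISS; vc=[5]
#3 0x49→b9/s1 L1-HIT; vc=[5]
#4 0x4c→b9/s1 L1-HIT; vc=[5]
#5 0x2f→b5/s1 VC-HIT; vc=[9]
#6 0x8c→b17/s1 MISS; vc=[9,5]
#7 0x4b→b9/s1 VC-HIT; vc=[17,5]
#8 0x49→b9/s1 L1-HIT; vc=[17,5]
#9 0x2b→b5/s1 VC-HIT; vc=[17,9]
#10 0xf9→b31/s3 L1-HIT; vc=[17,9]
#11 0x8e→b17/s1 VC-HIT; vc=[5,9]
#12 0x2a→b5/s1 VC-HIT; vc=[17,9]
#13 0x8d→b17/s1 VC-HIT; vc=[5,9]
#14 0x88→b17/s1 L1-HIT; vc=[5,9]

OUTCOME = VC-HIT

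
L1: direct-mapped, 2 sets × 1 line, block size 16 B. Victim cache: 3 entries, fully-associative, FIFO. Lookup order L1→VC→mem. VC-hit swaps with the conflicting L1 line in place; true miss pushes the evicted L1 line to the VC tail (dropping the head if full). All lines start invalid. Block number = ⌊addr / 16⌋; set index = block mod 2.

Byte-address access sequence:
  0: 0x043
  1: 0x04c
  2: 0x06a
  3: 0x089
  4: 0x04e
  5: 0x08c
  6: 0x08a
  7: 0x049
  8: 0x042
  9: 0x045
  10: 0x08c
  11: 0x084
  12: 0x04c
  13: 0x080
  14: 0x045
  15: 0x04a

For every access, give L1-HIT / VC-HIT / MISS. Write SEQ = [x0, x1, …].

#0 0x43→b4/s0 MISS; vc=[]
#1 0x4c→b4/s0 L1-HIT; vc=[]
#2 0x6a→b6/s0 MISS; vc=[4]
#3 0x89→b8/s0 MISS; vc=[4,6]
#4 0x4e→b4/s0 VC-HIT; vc=[8,6]
#5 0x8c→b8/s0 VC-HIT; vc=[4,6]
#6 0x8a→b8/s0 L1-HIT; vc=[4,6]
#7 0x49→b4/s0 VC-HIT; vc=[8,6]
#8 0x42→b4/s0 L1-HIT; vc=[8,6]
#9 0x45→b4/s0 L1-HIT; vc=[8,6]
#10 0x8c→b8/s0 VC-HIT; vc=[4,6]
#11 0x84→b8/s0 L1-HIT; vc=[4,6]
#12 0x4c→b4/s0 VC-HIT; vc=[8,6]
#13 0x80→b8/s0 VC-HIT; vc=[4,6]
#14 0x45→b4/s0 VC-HIT; vc=[8,6]
#15 0x4a→b4/s0 L1-HIT; vc=[8,6]

SEQ = [MISS, L1-HIT, MISS, MISS, VC-HIT, VC-HIT, L1-HIT, VC-HIT, L1-HIT, L1-HIT, VC-HIT, L1-HIT, VC-HIT, VC-HIT, VC-HIT, L1-HIT]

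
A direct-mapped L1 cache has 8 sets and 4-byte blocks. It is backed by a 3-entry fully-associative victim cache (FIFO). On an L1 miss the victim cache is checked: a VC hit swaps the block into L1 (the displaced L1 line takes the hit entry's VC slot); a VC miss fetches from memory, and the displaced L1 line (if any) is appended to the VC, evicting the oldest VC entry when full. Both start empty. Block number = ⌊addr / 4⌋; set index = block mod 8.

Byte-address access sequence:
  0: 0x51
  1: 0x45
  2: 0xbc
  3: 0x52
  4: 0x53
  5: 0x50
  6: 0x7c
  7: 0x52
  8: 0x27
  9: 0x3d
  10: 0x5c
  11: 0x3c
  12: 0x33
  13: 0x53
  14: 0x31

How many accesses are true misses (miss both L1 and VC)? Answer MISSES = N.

MISSES = 8

  [0] addr=0x51 blk=20 s=4: MISS | VC []
  [1] addr=0x45 blk=17 s=1: MISS | VC []
  [2] addr=0xbc blk=47 s=7: MISS | VC []
  [3] addr=0x52 blk=20 s=4: L1-HIT | VC []
  [4] addr=0x53 blk=20 s=4: L1-HIT | VC []
  [5] addr=0x50 blk=20 s=4: L1-HIT | VC []
  [6] addr=0x7c blk=31 s=7: MISS | VC [47]
  [7] addr=0x52 blk=20 s=4: L1-HIT | VC [47]
  [8] addr=0x27 blk=9 s=1: MISS | VC [47, 17]
  [9] addr=0x3d blk=15 s=7: MISS | VC [47, 17, 31]
  [10] addr=0x5c blk=23 s=7: MISS | VC [17, 31, 15]
  [11] addr=0x3c blk=15 s=7: VC-HIT | VC [17, 31, 23]
  [12] addr=0x33 blk=12 s=4: MISS | VC [31, 23, 20]
  [13] addr=0x53 blk=20 s=4: VC-HIT | VC [31, 23, 12]
  [14] addr=0x31 blk=12 s=4: VC-HIT | VC [31, 23, 20]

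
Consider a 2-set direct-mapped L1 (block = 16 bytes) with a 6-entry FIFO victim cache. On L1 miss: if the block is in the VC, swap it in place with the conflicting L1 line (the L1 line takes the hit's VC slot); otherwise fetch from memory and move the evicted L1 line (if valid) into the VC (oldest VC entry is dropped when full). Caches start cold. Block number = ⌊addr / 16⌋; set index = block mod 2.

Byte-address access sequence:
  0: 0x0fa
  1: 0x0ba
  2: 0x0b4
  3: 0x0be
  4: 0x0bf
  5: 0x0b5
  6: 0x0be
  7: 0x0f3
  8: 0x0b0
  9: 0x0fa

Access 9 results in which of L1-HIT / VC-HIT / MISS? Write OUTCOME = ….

OUTCOME = VC-HIT

0: 0xfa (blk 15, set 1) → MISS  vc=[]
1: 0xba (blk 11, set 1) → MISS  vc=[15]
2: 0xb4 (blk 11, set 1) → L1-HIT  vc=[15]
3: 0xbe (blk 11, set 1) → L1-HIT  vc=[15]
4: 0xbf (blk 11, set 1) → L1-HIT  vc=[15]
5: 0xb5 (blk 11, set 1) → L1-HIT  vc=[15]
6: 0xbe (blk 11, set 1) → L1-HIT  vc=[15]
7: 0xf3 (blk 15, set 1) → VC-HIT  vc=[11]
8: 0xb0 (blk 11, set 1) → VC-HIT  vc=[15]
9: 0xfa (blk 15, set 1) → VC-HIT  vc=[11]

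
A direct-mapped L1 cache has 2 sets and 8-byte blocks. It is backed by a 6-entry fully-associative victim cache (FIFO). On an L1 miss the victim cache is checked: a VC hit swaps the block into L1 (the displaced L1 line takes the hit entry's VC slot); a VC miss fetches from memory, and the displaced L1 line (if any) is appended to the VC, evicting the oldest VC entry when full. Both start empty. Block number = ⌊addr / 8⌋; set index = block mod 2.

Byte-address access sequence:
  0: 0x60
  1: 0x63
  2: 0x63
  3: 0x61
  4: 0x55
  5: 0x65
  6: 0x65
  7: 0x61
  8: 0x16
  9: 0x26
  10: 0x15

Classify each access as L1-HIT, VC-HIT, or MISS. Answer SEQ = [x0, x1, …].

#0 0x60→b12/s0 MISS; vc=[]
#1 0x63→b12/s0 L1-HIT; vc=[]
#2 0x63→b12/s0 L1-HIT; vc=[]
#3 0x61→b12/s0 L1-HIT; vc=[]
#4 0x55→b10/s0 MISS; vc=[12]
#5 0x65→b12/s0 VC-HIT; vc=[10]
#6 0x65→b12/s0 L1-HIT; vc=[10]
#7 0x61→b12/s0 L1-HIT; vc=[10]
#8 0x16→b2/s0 MISS; vc=[10,12]
#9 0x26→b4/s0 MISS; vc=[10,12,2]
#10 0x15→b2/s0 VC-HIT; vc=[10,12,4]

SEQ = [MISS, L1-HIT, L1-HIT, L1-HIT, MISS, VC-HIT, L1-HIT, L1-HIT, MISS, MISS, VC-HIT]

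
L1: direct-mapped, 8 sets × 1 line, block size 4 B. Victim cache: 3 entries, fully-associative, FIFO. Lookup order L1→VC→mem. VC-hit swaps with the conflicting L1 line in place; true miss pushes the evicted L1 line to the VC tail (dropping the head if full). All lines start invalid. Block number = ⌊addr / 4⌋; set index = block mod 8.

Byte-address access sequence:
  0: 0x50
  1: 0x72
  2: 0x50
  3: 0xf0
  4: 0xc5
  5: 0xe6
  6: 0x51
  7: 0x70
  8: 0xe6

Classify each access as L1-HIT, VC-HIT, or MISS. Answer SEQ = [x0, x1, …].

  [0] addr=0x50 blk=20 s=4: MISS | VC []
  [1] addr=0x72 blk=28 s=4: MISS | VC [20]
  [2] addr=0x50 blk=20 s=4: VC-HIT | VC [28]
  [3] addr=0xf0 blk=60 s=4: MISS | VC [28, 20]
  [4] addr=0xc5 blk=49 s=1: MISS | VC [28, 20]
  [5] addr=0xe6 blk=57 s=1: MISS | VC [28, 20, 49]
  [6] addr=0x51 blk=20 s=4: VC-HIT | VC [28, 60, 49]
  [7] addr=0x70 blk=28 s=4: VC-HIT | VC [20, 60, 49]
  [8] addr=0xe6 blk=57 s=1: L1-HIT | VC [20, 60, 49]

SEQ = [MISS, MISS, VC-HIT, MISS, MISS, MISS, VC-HIT, VC-HIT, L1-HIT]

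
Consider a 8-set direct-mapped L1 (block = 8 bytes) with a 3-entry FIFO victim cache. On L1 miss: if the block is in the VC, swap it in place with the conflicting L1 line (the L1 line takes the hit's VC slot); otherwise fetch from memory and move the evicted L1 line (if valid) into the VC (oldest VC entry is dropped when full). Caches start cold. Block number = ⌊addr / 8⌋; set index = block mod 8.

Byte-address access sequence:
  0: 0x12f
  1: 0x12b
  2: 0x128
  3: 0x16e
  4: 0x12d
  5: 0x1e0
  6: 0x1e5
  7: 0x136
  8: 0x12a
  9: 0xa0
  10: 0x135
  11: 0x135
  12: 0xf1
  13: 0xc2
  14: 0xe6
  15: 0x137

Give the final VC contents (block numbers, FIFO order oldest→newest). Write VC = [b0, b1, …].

VC = [60, 30, 20]

0: 0x12f (blk 37, set 5) → MISS  vc=[]
1: 0x12b (blk 37, set 5) → L1-HIT  vc=[]
2: 0x128 (blk 37, set 5) → L1-HIT  vc=[]
3: 0x16e (blk 45, set 5) → MISS  vc=[37]
4: 0x12d (blk 37, set 5) → VC-HIT  vc=[45]
5: 0x1e0 (blk 60, set 4) → MISS  vc=[45]
6: 0x1e5 (blk 60, set 4) → L1-HIT  vc=[45]
7: 0x136 (blk 38, set 6) → MISS  vc=[45]
8: 0x12a (blk 37, set 5) → L1-HIT  vc=[45]
9: 0xa0 (blk 20, set 4) → MISS  vc=[45, 60]
10: 0x135 (blk 38, set 6) → L1-HIT  vc=[45, 60]
11: 0x135 (blk 38, set 6) → L1-HIT  vc=[45, 60]
12: 0xf1 (blk 30, set 6) → MISS  vc=[45, 60, 38]
13: 0xc2 (blk 24, set 0) → MISS  vc=[45, 60, 38]
14: 0xe6 (blk 28, set 4) → MISS  vc=[60, 38, 20]
15: 0x137 (blk 38, set 6) → VC-HIT  vc=[60, 30, 20]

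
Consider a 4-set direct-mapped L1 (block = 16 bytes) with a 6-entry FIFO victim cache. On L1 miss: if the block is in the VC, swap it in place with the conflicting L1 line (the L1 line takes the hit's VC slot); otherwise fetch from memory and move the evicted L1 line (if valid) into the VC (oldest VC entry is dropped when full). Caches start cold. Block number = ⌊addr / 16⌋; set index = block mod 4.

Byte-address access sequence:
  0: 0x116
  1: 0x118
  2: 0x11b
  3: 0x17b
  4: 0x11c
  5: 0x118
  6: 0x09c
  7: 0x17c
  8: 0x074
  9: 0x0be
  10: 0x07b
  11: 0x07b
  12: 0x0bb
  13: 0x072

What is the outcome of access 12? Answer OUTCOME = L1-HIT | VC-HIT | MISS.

0: 0x116 (blk 17, set 1) → MISS  vc=[]
1: 0x118 (blk 17, set 1) → L1-HIT  vc=[]
2: 0x11b (blk 17, set 1) → L1-HIT  vc=[]
3: 0x17b (blk 23, set 3) → MISS  vc=[]
4: 0x11c (blk 17, set 1) → L1-HIT  vc=[]
5: 0x118 (blk 17, set 1) → L1-HIT  vc=[]
6: 0x9c (blk 9, set 1) → MISS  vc=[17]
7: 0x17c (blk 23, set 3) → L1-HIT  vc=[17]
8: 0x74 (blk 7, set 3) → MISS  vc=[17, 23]
9: 0xbe (blk 11, set 3) → MISS  vc=[17, 23, 7]
10: 0x7b (blk 7, set 3) → VC-HIT  vc=[17, 23, 11]
11: 0x7b (blk 7, set 3) → L1-HIT  vc=[17, 23, 11]
12: 0xbb (blk 11, set 3) → VC-HIT  vc=[17, 23, 7]
13: 0x72 (blk 7, set 3) → VC-HIT  vc=[17, 23, 11]

OUTCOME = VC-HIT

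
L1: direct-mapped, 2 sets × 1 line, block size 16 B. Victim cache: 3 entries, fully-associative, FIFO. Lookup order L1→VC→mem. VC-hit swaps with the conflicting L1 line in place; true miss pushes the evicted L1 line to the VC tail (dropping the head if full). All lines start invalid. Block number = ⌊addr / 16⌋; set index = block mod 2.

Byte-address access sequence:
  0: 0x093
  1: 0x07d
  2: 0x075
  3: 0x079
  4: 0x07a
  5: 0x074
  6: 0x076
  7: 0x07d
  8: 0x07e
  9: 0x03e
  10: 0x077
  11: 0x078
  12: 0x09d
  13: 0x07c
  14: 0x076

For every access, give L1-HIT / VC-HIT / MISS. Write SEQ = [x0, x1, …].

SEQ = [MISS, MISS, L1-HIT, L1-HIT, L1-HIT, L1-HIT, L1-HIT, L1-HIT, L1-HIT, MISS, VC-HIT, L1-HIT, VC-HIT, VC-HIT, L1-HIT]

0: 0x93 (blk 9, set 1) → MISS  vc=[]
1: 0x7d (blk 7, set 1) → MISS  vc=[9]
2: 0x75 (blk 7, set 1) → L1-HIT  vc=[9]
3: 0x79 (blk 7, set 1) → L1-HIT  vc=[9]
4: 0x7a (blk 7, set 1) → L1-HIT  vc=[9]
5: 0x74 (blk 7, set 1) → L1-HIT  vc=[9]
6: 0x76 (blk 7, set 1) → L1-HIT  vc=[9]
7: 0x7d (blk 7, set 1) → L1-HIT  vc=[9]
8: 0x7e (blk 7, set 1) → L1-HIT  vc=[9]
9: 0x3e (blk 3, set 1) → MISS  vc=[9, 7]
10: 0x77 (blk 7, set 1) → VC-HIT  vc=[9, 3]
11: 0x78 (blk 7, set 1) → L1-HIT  vc=[9, 3]
12: 0x9d (blk 9, set 1) → VC-HIT  vc=[7, 3]
13: 0x7c (blk 7, set 1) → VC-HIT  vc=[9, 3]
14: 0x76 (blk 7, set 1) → L1-HIT  vc=[9, 3]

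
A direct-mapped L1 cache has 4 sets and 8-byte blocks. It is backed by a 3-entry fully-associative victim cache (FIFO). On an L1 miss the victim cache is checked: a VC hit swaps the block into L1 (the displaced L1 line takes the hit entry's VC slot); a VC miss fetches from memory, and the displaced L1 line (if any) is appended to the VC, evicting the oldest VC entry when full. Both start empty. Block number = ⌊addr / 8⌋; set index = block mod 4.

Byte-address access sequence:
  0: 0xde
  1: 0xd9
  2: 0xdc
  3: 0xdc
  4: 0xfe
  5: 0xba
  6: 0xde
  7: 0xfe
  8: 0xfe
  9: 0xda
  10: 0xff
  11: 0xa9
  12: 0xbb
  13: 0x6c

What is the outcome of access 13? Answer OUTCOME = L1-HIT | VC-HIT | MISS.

#0 0xde→b27/s3 MISS; vc=[]
#1 0xd9→b27/s3 L1-HIT; vc=[]
#2 0xdc→b27/s3 L1-HIT; vc=[]
#3 0xdc→b27/s3 L1-HIT; vc=[]
#4 0xfe→b31/s3 MISS; vc=[27]
#5 0xba→b23/s3 MISS; vc=[27,31]
#6 0xde→b27/s3 VC-HIT; vc=[23,31]
#7 0xfe→b31/s3 VC-HIT; vc=[23,27]
#8 0xfe→b31/s3 L1-HIT; vc=[23,27]
#9 0xda→b27/s3 VC-HIT; vc=[23,31]
#10 0xff→b31/s3 VC-HIT; vc=[23,27]
#11 0xa9→b21/s1 MISS; vc=[23,27]
#12 0xbb→b23/s3 VC-HIT; vc=[31,27]
#13 0x6c→b13/s1 MISS; vc=[31,27,21]

OUTCOME = MISS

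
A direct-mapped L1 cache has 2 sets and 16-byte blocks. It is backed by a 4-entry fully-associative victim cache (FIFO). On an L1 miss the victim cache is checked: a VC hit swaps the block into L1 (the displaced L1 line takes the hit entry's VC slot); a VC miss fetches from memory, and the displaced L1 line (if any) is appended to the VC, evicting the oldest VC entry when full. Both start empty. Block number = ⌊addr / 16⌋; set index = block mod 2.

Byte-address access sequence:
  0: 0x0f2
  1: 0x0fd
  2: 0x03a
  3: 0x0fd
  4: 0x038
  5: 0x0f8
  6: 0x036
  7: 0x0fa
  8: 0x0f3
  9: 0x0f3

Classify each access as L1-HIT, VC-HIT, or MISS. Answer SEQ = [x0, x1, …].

SEQ = [MISS, L1-HIT, MISS, VC-HIT, VC-HIT, VC-HIT, VC-HIT, VC-HIT, L1-HIT, L1-HIT]

  [0] addr=0xf2 blk=15 s=1: MISS | VC []
  [1] addr=0xfd blk=15 s=1: L1-HIT | VC []
  [2] addr=0x3a blk=3 s=1: MISS | VC [15]
  [3] addr=0xfd blk=15 s=1: VC-HIT | VC [3]
  [4] addr=0x38 blk=3 s=1: VC-HIT | VC [15]
  [5] addr=0xf8 blk=15 s=1: VC-HIT | VC [3]
  [6] addr=0x36 blk=3 s=1: VC-HIT | VC [15]
  [7] addr=0xfa blk=15 s=1: VC-HIT | VC [3]
  [8] addr=0xf3 blk=15 s=1: L1-HIT | VC [3]
  [9] addr=0xf3 blk=15 s=1: L1-HIT | VC [3]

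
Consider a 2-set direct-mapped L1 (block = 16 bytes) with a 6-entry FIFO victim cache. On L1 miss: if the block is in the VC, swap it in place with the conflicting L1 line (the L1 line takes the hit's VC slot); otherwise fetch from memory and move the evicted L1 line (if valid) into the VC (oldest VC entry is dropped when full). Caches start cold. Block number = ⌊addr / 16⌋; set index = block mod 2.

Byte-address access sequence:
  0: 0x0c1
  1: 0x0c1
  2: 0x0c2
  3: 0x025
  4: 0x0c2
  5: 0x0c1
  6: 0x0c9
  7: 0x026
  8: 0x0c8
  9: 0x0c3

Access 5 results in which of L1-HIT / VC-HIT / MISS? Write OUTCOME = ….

OUTCOME = L1-HIT

0: 0xc1 (blk 12, set 0) → MISS  vc=[]
1: 0xc1 (blk 12, set 0) → L1-HIT  vc=[]
2: 0xc2 (blk 12, set 0) → L1-HIT  vc=[]
3: 0x25 (blk 2, set 0) → MISS  vc=[12]
4: 0xc2 (blk 12, set 0) → VC-HIT  vc=[2]
5: 0xc1 (blk 12, set 0) → L1-HIT  vc=[2]
6: 0xc9 (blk 12, set 0) → L1-HIT  vc=[2]
7: 0x26 (blk 2, set 0) → VC-HIT  vc=[12]
8: 0xc8 (blk 12, set 0) → VC-HIT  vc=[2]
9: 0xc3 (blk 12, set 0) → L1-HIT  vc=[2]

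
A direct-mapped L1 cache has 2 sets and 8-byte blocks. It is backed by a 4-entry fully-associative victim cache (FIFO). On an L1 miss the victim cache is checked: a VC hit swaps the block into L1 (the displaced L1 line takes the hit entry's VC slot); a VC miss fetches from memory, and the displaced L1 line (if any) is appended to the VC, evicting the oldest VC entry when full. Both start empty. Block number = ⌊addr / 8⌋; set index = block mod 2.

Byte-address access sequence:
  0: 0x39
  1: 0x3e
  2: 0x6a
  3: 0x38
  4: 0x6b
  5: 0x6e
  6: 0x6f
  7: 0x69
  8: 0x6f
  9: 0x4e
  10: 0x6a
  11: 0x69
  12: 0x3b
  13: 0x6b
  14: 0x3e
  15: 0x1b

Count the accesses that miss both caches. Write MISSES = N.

0: 0x39 (blk 7, set 1) → MISS  vc=[]
1: 0x3e (blk 7, set 1) → L1-HIT  vc=[]
2: 0x6a (blk 13, set 1) → MISS  vc=[7]
3: 0x38 (blk 7, set 1) → VC-HIT  vc=[13]
4: 0x6b (blk 13, set 1) → VC-HIT  vc=[7]
5: 0x6e (blk 13, set 1) → L1-HIT  vc=[7]
6: 0x6f (blk 13, set 1) → L1-HIT  vc=[7]
7: 0x69 (blk 13, set 1) → L1-HIT  vc=[7]
8: 0x6f (blk 13, set 1) → L1-HIT  vc=[7]
9: 0x4e (blk 9, set 1) → MISS  vc=[7, 13]
10: 0x6a (blk 13, set 1) → VC-HIT  vc=[7, 9]
11: 0x69 (blk 13, set 1) → L1-HIT  vc=[7, 9]
12: 0x3b (blk 7, set 1) → VC-HIT  vc=[13, 9]
13: 0x6b (blk 13, set 1) → VC-HIT  vc=[7, 9]
14: 0x3e (blk 7, set 1) → VC-HIT  vc=[13, 9]
15: 0x1b (blk 3, set 1) → MISS  vc=[13, 9, 7]

MISSES = 4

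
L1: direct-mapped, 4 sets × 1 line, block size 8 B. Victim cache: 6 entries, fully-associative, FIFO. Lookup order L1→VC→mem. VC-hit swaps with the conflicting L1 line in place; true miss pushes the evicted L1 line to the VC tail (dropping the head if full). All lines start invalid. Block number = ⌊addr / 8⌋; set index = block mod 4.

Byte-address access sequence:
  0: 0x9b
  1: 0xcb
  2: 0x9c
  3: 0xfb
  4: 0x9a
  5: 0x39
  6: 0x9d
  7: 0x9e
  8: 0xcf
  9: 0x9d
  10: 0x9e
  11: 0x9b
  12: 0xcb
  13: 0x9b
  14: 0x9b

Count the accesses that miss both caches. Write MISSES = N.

MISSES = 4

#0 0x9b→b19/s3 MISS; vc=[]
#1 0xcb→b25/s1 MISS; vc=[]
#2 0x9c→b19/s3 L1-HIT; vc=[]
#3 0xfb→b31/s3 MISS; vc=[19]
#4 0x9a→b19/s3 VC-HIT; vc=[31]
#5 0x39→b7/s3 MISS; vc=[31,19]
#6 0x9d→b19/s3 VC-HIT; vc=[31,7]
#7 0x9e→b19/s3 L1-HIT; vc=[31,7]
#8 0xcf→b25/s1 L1-HIT; vc=[31,7]
#9 0x9d→b19/s3 L1-HIT; vc=[31,7]
#10 0x9e→b19/s3 L1-HIT; vc=[31,7]
#11 0x9b→b19/s3 L1-HIT; vc=[31,7]
#12 0xcb→b25/s1 L1-HIT; vc=[31,7]
#13 0x9b→b19/s3 L1-HIT; vc=[31,7]
#14 0x9b→b19/s3 L1-HIT; vc=[31,7]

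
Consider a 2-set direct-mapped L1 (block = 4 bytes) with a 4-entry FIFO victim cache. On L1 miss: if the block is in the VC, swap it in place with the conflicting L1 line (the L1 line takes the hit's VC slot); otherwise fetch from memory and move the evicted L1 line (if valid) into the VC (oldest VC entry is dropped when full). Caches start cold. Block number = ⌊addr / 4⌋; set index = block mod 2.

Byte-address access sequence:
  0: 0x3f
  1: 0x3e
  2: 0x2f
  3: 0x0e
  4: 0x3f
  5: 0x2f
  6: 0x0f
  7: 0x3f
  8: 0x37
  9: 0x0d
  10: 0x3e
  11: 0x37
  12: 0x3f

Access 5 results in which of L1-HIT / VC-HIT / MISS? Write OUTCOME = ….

OUTCOME = VC-HIT

  [0] addr=0x3f blk=15 s=1: MISS | VC []
  [1] addr=0x3e blk=15 s=1: L1-HIT | VC []
  [2] addr=0x2f blk=11 s=1: MISS | VC [15]
  [3] addr=0xe blk=3 s=1: MISS | VC [15, 11]
  [4] addr=0x3f blk=15 s=1: VC-HIT | VC [3, 11]
  [5] addr=0x2f blk=11 s=1: VC-HIT | VC [3, 15]
  [6] addr=0xf blk=3 s=1: VC-HIT | VC [11, 15]
  [7] addr=0x3f blk=15 s=1: VC-HIT | VC [11, 3]
  [8] addr=0x37 blk=13 s=1: MISS | VC [11, 3, 15]
  [9] addr=0xd blk=3 s=1: VC-HIT | VC [11, 13, 15]
  [10] addr=0x3e blk=15 s=1: VC-HIT | VC [11, 13, 3]
  [11] addr=0x37 blk=13 s=1: VC-HIT | VC [11, 15, 3]
  [12] addr=0x3f blk=15 s=1: VC-HIT | VC [11, 13, 3]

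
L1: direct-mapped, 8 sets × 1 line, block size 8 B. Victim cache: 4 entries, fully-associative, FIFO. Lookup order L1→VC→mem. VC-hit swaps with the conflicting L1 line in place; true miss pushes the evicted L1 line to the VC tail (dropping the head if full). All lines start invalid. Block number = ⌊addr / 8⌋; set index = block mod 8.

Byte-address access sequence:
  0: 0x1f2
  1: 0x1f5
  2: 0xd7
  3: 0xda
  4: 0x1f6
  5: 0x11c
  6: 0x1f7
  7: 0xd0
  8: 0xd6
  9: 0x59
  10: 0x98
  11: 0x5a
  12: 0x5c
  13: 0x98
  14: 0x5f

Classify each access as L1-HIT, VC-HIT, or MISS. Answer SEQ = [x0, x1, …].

0: 0x1f2 (blk 62, set 6) → MISS  vc=[]
1: 0x1f5 (blk 62, set 6) → L1-HIT  vc=[]
2: 0xd7 (blk 26, set 2) → MISS  vc=[]
3: 0xda (blk 27, set 3) → MISS  vc=[]
4: 0x1f6 (blk 62, set 6) → L1-HIT  vc=[]
5: 0x11c (blk 35, set 3) → MISS  vc=[27]
6: 0x1f7 (blk 62, set 6) → L1-HIT  vc=[27]
7: 0xd0 (blk 26, set 2) → L1-HIT  vc=[27]
8: 0xd6 (blk 26, set 2) → L1-HIT  vc=[27]
9: 0x59 (blk 11, set 3) → MISS  vc=[27, 35]
10: 0x98 (blk 19, set 3) → MISS  vc=[27, 35, 11]
11: 0x5a (blk 11, set 3) → VC-HIT  vc=[27, 35, 19]
12: 0x5c (blk 11, set 3) → L1-HIT  vc=[27, 35, 19]
13: 0x98 (blk 19, set 3) → VC-HIT  vc=[27, 35, 11]
14: 0x5f (blk 11, set 3) → VC-HIT  vc=[27, 35, 19]

SEQ = [MISS, L1-HIT, MISS, MISS, L1-HIT, MISS, L1-HIT, L1-HIT, L1-HIT, MISS, MISS, VC-HIT, L1-HIT, VC-HIT, VC-HIT]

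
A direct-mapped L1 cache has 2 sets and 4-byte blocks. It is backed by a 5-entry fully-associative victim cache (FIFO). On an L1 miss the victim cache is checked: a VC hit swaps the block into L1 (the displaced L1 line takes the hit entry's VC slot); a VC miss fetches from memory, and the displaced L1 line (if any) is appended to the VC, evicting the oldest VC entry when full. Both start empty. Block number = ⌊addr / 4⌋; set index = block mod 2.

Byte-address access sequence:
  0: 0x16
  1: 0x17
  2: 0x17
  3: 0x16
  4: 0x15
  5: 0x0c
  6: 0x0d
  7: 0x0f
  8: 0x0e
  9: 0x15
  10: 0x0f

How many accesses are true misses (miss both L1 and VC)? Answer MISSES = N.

  [0] addr=0x16 blk=5 s=1: MISS | VC []
  [1] addr=0x17 blk=5 s=1: L1-HIT | VC []
  [2] addr=0x17 blk=5 s=1: L1-HIT | VC []
  [3] addr=0x16 blk=5 s=1: L1-HIT | VC []
  [4] addr=0x15 blk=5 s=1: L1-HIT | VC []
  [5] addr=0xc blk=3 s=1: MISS | VC [5]
  [6] addr=0xd blk=3 s=1: L1-HIT | VC [5]
  [7] addr=0xf blk=3 s=1: L1-HIT | VC [5]
  [8] addr=0xe blk=3 s=1: L1-HIT | VC [5]
  [9] addr=0x15 blk=5 s=1: VC-HIT | VC [3]
  [10] addr=0xf blk=3 s=1: VC-HIT | VC [5]

MISSES = 2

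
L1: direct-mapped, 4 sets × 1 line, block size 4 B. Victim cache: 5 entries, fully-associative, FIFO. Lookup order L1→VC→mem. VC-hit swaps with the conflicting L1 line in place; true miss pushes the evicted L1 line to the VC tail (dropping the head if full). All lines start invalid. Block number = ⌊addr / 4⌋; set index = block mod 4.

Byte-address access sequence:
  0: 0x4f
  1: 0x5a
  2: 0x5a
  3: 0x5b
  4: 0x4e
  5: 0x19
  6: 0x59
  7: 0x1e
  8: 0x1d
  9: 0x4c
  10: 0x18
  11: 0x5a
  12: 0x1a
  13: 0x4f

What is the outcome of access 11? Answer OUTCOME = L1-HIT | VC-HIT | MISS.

OUTCOME = VC-HIT

  [0] addr=0x4f blk=19 s=3: MISS | VC []
  [1] addr=0x5a blk=22 s=2: MISS | VC []
  [2] addr=0x5a blk=22 s=2: L1-HIT | VC []
  [3] addr=0x5b blk=22 s=2: L1-HIT | VC []
  [4] addr=0x4e blk=19 s=3: L1-HIT | VC []
  [5] addr=0x19 blk=6 s=2: MISS | VC [22]
  [6] addr=0x59 blk=22 s=2: VC-HIT | VC [6]
  [7] addr=0x1e blk=7 s=3: MISS | VC [6, 19]
  [8] addr=0x1d blk=7 s=3: L1-HIT | VC [6, 19]
  [9] addr=0x4c blk=19 s=3: VC-HIT | VC [6, 7]
  [10] addr=0x18 blk=6 s=2: VC-HIT | VC [22, 7]
  [11] addr=0x5a blk=22 s=2: VC-HIT | VC [6, 7]
  [12] addr=0x1a blk=6 s=2: VC-HIT | VC [22, 7]
  [13] addr=0x4f blk=19 s=3: L1-HIT | VC [22, 7]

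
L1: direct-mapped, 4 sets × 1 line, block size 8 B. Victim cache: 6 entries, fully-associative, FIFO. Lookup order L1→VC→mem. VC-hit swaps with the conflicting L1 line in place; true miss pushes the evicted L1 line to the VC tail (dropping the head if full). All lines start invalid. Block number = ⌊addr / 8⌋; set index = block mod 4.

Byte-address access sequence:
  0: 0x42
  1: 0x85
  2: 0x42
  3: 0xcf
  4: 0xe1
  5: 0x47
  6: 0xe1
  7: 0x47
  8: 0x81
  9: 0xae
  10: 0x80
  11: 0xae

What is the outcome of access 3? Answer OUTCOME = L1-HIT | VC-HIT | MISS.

OUTCOME = MISS

#0 0x42→b8/s0 MISS; vc=[]
#1 0x85→b16/s0 MISS; vc=[8]
#2 0x42→b8/s0 VC-HIT; vc=[16]
#3 0xcf→b25/s1 MISS; vc=[16]
#4 0xe1→b28/s0 MISS; vc=[16,8]
#5 0x47→b8/s0 VC-HIT; vc=[16,28]
#6 0xe1→b28/s0 VC-HIT; vc=[16,8]
#7 0x47→b8/s0 VC-HIT; vc=[16,28]
#8 0x81→b16/s0 VC-HIT; vc=[8,28]
#9 0xae→b21/s1 MISS; vc=[8,28,25]
#10 0x80→b16/s0 L1-HIT; vc=[8,28,25]
#11 0xae→b21/s1 L1-HIT; vc=[8,28,25]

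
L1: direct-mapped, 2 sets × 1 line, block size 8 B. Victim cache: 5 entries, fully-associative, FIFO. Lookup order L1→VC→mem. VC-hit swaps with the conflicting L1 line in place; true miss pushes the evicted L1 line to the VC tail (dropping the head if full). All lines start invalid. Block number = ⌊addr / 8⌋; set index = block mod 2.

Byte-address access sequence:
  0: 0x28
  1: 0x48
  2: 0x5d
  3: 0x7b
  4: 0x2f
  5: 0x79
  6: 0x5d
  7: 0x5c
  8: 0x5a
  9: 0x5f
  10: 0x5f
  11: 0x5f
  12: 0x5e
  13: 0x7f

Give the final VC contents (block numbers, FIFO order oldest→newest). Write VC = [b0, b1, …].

VC = [5, 9, 11]

  [0] addr=0x28 blk=5 s=1: MISS | VC []
  [1] addr=0x48 blk=9 s=1: MISS | VC [5]
  [2] addr=0x5d blk=11 s=1: MISS | VC [5, 9]
  [3] addr=0x7b blk=15 s=1: MISS | VC [5, 9, 11]
  [4] addr=0x2f blk=5 s=1: VC-HIT | VC [15, 9, 11]
  [5] addr=0x79 blk=15 s=1: VC-HIT | VC [5, 9, 11]
  [6] addr=0x5d blk=11 s=1: VC-HIT | VC [5, 9, 15]
  [7] addr=0x5c blk=11 s=1: L1-HIT | VC [5, 9, 15]
  [8] addr=0x5a blk=11 s=1: L1-HIT | VC [5, 9, 15]
  [9] addr=0x5f blk=11 s=1: L1-HIT | VC [5, 9, 15]
  [10] addr=0x5f blk=11 s=1: L1-HIT | VC [5, 9, 15]
  [11] addr=0x5f blk=11 s=1: L1-HIT | VC [5, 9, 15]
  [12] addr=0x5e blk=11 s=1: L1-HIT | VC [5, 9, 15]
  [13] addr=0x7f blk=15 s=1: VC-HIT | VC [5, 9, 11]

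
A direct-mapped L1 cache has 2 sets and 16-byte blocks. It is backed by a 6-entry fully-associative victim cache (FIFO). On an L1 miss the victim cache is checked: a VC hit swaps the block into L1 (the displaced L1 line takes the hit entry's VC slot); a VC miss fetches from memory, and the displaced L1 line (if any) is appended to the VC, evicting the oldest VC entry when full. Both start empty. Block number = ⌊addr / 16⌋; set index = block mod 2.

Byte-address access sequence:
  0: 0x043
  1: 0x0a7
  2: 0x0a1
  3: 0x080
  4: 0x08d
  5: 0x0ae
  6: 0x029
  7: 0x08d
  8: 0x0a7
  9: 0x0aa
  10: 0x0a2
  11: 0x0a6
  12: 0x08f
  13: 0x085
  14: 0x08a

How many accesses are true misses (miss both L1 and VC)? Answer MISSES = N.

  [0] addr=0x43 blk=4 s=0: MISS | VC []
  [1] addr=0xa7 blk=10 s=0: MISS | VC [4]
  [2] addr=0xa1 blk=10 s=0: L1-HIT | VC [4]
  [3] addr=0x80 blk=8 s=0: MISS | VC [4, 10]
  [4] addr=0x8d blk=8 s=0: L1-HIT | VC [4, 10]
  [5] addr=0xae blk=10 s=0: VC-HIT | VC [4, 8]
  [6] addr=0x29 blk=2 s=0: MISS | VC [4, 8, 10]
  [7] addr=0x8d blk=8 s=0: VC-HIT | VC [4, 2, 10]
  [8] addr=0xa7 blk=10 s=0: VC-HIT | VC [4, 2, 8]
  [9] addr=0xaa blk=10 s=0: L1-HIT | VC [4, 2, 8]
  [10] addr=0xa2 blk=10 s=0: L1-HIT | VC [4, 2, 8]
  [11] addr=0xa6 blk=10 s=0: L1-HIT | VC [4, 2, 8]
  [12] addr=0x8f blk=8 s=0: VC-HIT | VC [4, 2, 10]
  [13] addr=0x85 blk=8 s=0: L1-HIT | VC [4, 2, 10]
  [14] addr=0x8a blk=8 s=0: L1-HIT | VC [4, 2, 10]

MISSES = 4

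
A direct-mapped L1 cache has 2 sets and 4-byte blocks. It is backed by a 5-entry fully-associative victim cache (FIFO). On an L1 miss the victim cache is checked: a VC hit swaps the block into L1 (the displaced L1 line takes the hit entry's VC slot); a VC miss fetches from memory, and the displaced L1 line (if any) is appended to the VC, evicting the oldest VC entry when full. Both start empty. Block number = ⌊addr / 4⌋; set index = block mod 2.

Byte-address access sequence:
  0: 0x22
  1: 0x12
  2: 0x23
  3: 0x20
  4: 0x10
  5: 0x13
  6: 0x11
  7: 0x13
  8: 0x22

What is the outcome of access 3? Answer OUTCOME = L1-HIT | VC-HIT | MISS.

OUTCOME = L1-HIT

  [0] addr=0x22 blk=8 s=0: MISS | VC []
  [1] addr=0x12 blk=4 s=0: MISS | VC [8]
  [2] addr=0x23 blk=8 s=0: VC-HIT | VC [4]
  [3] addr=0x20 blk=8 s=0: L1-HIT | VC [4]
  [4] addr=0x10 blk=4 s=0: VC-HIT | VC [8]
  [5] addr=0x13 blk=4 s=0: L1-HIT | VC [8]
  [6] addr=0x11 blk=4 s=0: L1-HIT | VC [8]
  [7] addr=0x13 blk=4 s=0: L1-HIT | VC [8]
  [8] addr=0x22 blk=8 s=0: VC-HIT | VC [4]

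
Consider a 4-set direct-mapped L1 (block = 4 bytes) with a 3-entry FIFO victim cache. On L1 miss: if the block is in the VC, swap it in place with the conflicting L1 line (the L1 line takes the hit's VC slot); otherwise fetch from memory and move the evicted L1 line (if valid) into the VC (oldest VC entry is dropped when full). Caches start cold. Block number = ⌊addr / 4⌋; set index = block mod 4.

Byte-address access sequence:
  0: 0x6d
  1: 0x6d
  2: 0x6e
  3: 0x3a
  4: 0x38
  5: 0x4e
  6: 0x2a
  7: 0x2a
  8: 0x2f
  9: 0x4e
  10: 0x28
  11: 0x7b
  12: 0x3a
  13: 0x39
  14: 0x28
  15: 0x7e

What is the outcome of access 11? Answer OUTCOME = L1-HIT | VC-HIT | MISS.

#0 0x6d→b27/s3 MISS; vc=[]
#1 0x6d→b27/s3 L1-HIT; vc=[]
#2 0x6e→b27/s3 L1-HIT; vc=[]
#3 0x3a→b14/s2 MISS; vc=[]
#4 0x38→b14/s2 L1-HIT; vc=[]
#5 0x4e→b19/s3 MISS; vc=[27]
#6 0x2a→b10/s2 MISS; vc=[27,14]
#7 0x2a→b10/s2 L1-HIT; vc=[27,14]
#8 0x2f→b11/s3 MISS; vc=[27,14,19]
#9 0x4e→b19/s3 VC-HIT; vc=[27,14,11]
#10 0x28→b10/s2 L1-HIT; vc=[27,14,11]
#11 0x7b→b30/s2 MISS; vc=[14,11,10]
#12 0x3a→b14/s2 VC-HIT; vc=[30,11,10]
#13 0x39→b14/s2 L1-HIT; vc=[30,11,10]
#14 0x28→b10/s2 VC-HIT; vc=[30,11,14]
#15 0x7e→b31/s3 MISS; vc=[11,14,19]

OUTCOME = MISS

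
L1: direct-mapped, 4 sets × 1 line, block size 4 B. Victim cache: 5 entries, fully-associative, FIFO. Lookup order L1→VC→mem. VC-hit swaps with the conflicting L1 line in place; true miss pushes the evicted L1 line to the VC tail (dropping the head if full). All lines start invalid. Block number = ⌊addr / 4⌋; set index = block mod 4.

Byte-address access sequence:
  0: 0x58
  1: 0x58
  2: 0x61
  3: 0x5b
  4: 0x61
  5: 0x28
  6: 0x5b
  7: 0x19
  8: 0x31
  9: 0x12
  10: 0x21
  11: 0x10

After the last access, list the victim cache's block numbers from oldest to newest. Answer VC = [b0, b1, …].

VC = [10, 22, 24, 12, 8]

  [0] addr=0x58 blk=22 s=2: MISS | VC []
  [1] addr=0x58 blk=22 s=2: L1-HIT | VC []
  [2] addr=0x61 blk=24 s=0: MISS | VC []
  [3] addr=0x5b blk=22 s=2: L1-HIT | VC []
  [4] addr=0x61 blk=24 s=0: L1-HIT | VC []
  [5] addr=0x28 blk=10 s=2: MISS | VC [22]
  [6] addr=0x5b blk=22 s=2: VC-HIT | VC [10]
  [7] addr=0x19 blk=6 s=2: MISS | VC [10, 22]
  [8] addr=0x31 blk=12 s=0: MISS | VC [10, 22, 24]
  [9] addr=0x12 blk=4 s=0: MISS | VC [10, 22, 24, 12]
  [10] addr=0x21 blk=8 s=0: MISS | VC [10, 22, 24, 12, 4]
  [11] addr=0x10 blk=4 s=0: VC-HIT | VC [10, 22, 24, 12, 8]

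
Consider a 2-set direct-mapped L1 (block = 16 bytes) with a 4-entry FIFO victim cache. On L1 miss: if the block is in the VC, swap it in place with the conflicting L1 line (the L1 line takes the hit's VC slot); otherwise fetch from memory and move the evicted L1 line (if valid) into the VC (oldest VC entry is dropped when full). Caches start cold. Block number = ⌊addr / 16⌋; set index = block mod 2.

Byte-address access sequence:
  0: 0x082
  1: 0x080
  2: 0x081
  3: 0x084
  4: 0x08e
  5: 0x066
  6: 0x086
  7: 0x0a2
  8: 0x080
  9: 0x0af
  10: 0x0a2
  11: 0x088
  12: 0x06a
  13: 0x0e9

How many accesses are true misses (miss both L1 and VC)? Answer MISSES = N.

MISSES = 4

#0 0x82→b8/s0 MISS; vc=[]
#1 0x80→b8/s0 L1-HIT; vc=[]
#2 0x81→b8/s0 L1-HIT; vc=[]
#3 0x84→b8/s0 L1-HIT; vc=[]
#4 0x8e→b8/s0 L1-HIT; vc=[]
#5 0x66→b6/s0 MISS; vc=[8]
#6 0x86→b8/s0 VC-HIT; vc=[6]
#7 0xa2→b10/s0 MISS; vc=[6,8]
#8 0x80→b8/s0 VC-HIT; vc=[6,10]
#9 0xaf→b10/s0 VC-HIT; vc=[6,8]
#10 0xa2→b10/s0 L1-HIT; vc=[6,8]
#11 0x88→b8/s0 VC-HIT; vc=[6,10]
#12 0x6a→b6/s0 VC-HIT; vc=[8,10]
#13 0xe9→b14/s0 MISS; vc=[8,10,6]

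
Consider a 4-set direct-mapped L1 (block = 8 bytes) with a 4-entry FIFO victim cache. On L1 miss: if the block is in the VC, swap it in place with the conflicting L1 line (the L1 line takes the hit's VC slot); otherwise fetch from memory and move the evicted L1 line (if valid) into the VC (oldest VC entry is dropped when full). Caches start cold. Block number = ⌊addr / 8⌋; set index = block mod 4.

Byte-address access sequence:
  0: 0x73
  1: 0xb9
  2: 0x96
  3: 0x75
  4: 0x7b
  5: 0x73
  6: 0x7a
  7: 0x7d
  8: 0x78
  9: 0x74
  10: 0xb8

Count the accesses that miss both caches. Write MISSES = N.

#0 0x73→b14/s2 MISS; vc=[]
#1 0xb9→b23/s3 MISS; vc=[]
#2 0x96→b18/s2 MISS; vc=[14]
#3 0x75→b14/s2 VC-HIT; vc=[18]
#4 0x7b→b15/s3 MISS; vc=[18,23]
#5 0x73→b14/s2 L1-HIT; vc=[18,23]
#6 0x7a→b15/s3 L1-HIT; vc=[18,23]
#7 0x7d→b15/s3 L1-HIT; vc=[18,23]
#8 0x78→b15/s3 L1-HIT; vc=[18,23]
#9 0x74→b14/s2 L1-HIT; vc=[18,23]
#10 0xb8→b23/s3 VC-HIT; vc=[18,15]

MISSES = 4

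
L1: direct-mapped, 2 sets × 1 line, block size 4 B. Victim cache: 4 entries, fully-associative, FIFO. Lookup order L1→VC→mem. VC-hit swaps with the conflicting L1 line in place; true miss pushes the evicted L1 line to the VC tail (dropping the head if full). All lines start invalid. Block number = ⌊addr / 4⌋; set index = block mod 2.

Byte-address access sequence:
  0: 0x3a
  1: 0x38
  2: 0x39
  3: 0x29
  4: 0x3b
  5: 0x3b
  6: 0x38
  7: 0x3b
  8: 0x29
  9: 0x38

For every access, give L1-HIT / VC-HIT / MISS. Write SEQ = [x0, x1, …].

0: 0x3a (blk 14, set 0) → MISS  vc=[]
1: 0x38 (blk 14, set 0) → L1-HIT  vc=[]
2: 0x39 (blk 14, set 0) → L1-HIT  vc=[]
3: 0x29 (blk 10, set 0) → MISS  vc=[14]
4: 0x3b (blk 14, set 0) → VC-HIT  vc=[10]
5: 0x3b (blk 14, set 0) → L1-HIT  vc=[10]
6: 0x38 (blk 14, set 0) → L1-HIT  vc=[10]
7: 0x3b (blk 14, set 0) → L1-HIT  vc=[10]
8: 0x29 (blk 10, set 0) → VC-HIT  vc=[14]
9: 0x38 (blk 14, set 0) → VC-HIT  vc=[10]

SEQ = [MISS, L1-HIT, L1-HIT, MISS, VC-HIT, L1-HIT, L1-HIT, L1-HIT, VC-HIT, VC-HIT]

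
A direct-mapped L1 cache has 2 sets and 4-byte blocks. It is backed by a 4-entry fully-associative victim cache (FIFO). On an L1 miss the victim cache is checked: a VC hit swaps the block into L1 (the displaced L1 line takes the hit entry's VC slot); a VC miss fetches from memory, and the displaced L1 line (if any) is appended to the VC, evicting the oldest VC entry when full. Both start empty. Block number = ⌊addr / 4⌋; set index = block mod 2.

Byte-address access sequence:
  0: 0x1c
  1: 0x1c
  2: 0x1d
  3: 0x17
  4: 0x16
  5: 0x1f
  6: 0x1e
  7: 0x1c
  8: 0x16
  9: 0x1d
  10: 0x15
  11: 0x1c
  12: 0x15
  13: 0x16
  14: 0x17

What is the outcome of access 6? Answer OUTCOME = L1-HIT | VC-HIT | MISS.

0: 0x1c (blk 7, set 1) → MISS  vc=[]
1: 0x1c (blk 7, set 1) → L1-HIT  vc=[]
2: 0x1d (blk 7, set 1) → L1-HIT  vc=[]
3: 0x17 (blk 5, set 1) → MISS  vc=[7]
4: 0x16 (blk 5, set 1) → L1-HIT  vc=[7]
5: 0x1f (blk 7, set 1) → VC-HIT  vc=[5]
6: 0x1e (blk 7, set 1) → L1-HIT  vc=[5]
7: 0x1c (blk 7, set 1) → L1-HIT  vc=[5]
8: 0x16 (blk 5, set 1) → VC-HIT  vc=[7]
9: 0x1d (blk 7, set 1) → VC-HIT  vc=[5]
10: 0x15 (blk 5, set 1) → VC-HIT  vc=[7]
11: 0x1c (blk 7, set 1) → VC-HIT  vc=[5]
12: 0x15 (blk 5, set 1) → VC-HIT  vc=[7]
13: 0x16 (blk 5, set 1) → L1-HIT  vc=[7]
14: 0x17 (blk 5, set 1) → L1-HIT  vc=[7]

OUTCOME = L1-HIT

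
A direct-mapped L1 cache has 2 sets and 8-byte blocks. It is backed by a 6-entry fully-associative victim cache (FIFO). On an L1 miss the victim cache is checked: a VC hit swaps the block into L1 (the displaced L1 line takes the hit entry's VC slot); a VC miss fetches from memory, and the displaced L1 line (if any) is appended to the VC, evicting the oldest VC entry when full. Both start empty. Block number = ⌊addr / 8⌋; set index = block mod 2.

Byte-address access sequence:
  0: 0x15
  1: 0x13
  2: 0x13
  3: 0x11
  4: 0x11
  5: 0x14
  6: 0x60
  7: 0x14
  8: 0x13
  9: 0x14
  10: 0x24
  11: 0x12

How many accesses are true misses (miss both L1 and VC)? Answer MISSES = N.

#0 0x15→b2/s0 MISS; vc=[]
#1 0x13→b2/s0 L1-HIT; vc=[]
#2 0x13→b2/s0 L1-HIT; vc=[]
#3 0x11→b2/s0 L1-HIT; vc=[]
#4 0x11→b2/s0 L1-HIT; vc=[]
#5 0x14→b2/s0 L1-HIT; vc=[]
#6 0x60→b12/s0 MISS; vc=[2]
#7 0x14→b2/s0 VC-HIT; vc=[12]
#8 0x13→b2/s0 L1-HIT; vc=[12]
#9 0x14→b2/s0 L1-HIT; vc=[12]
#10 0x24→b4/s0 MISS; vc=[12,2]
#11 0x12→b2/s0 VC-HIT; vc=[12,4]

MISSES = 3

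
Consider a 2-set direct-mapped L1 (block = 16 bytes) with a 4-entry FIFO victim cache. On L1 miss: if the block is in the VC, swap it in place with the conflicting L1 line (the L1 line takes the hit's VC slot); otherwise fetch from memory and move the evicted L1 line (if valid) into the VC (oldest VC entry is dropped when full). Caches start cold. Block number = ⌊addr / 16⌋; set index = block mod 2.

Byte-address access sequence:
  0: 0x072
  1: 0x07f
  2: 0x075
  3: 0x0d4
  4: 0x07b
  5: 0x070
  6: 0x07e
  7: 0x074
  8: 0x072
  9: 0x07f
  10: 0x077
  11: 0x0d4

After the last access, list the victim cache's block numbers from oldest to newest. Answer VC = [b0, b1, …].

0: 0x72 (blk 7, set 1) → MISS  vc=[]
1: 0x7f (blk 7, set 1) → L1-HIT  vc=[]
2: 0x75 (blk 7, set 1) → L1-HIT  vc=[]
3: 0xd4 (blk 13, set 1) → MISS  vc=[7]
4: 0x7b (blk 7, set 1) → VC-HIT  vc=[13]
5: 0x70 (blk 7, set 1) → L1-HIT  vc=[13]
6: 0x7e (blk 7, set 1) → L1-HIT  vc=[13]
7: 0x74 (blk 7, set 1) → L1-HIT  vc=[13]
8: 0x72 (blk 7, set 1) → L1-HIT  vc=[13]
9: 0x7f (blk 7, set 1) → L1-HIT  vc=[13]
10: 0x77 (blk 7, set 1) → L1-HIT  vc=[13]
11: 0xd4 (blk 13, set 1) → VC-HIT  vc=[7]

VC = [7]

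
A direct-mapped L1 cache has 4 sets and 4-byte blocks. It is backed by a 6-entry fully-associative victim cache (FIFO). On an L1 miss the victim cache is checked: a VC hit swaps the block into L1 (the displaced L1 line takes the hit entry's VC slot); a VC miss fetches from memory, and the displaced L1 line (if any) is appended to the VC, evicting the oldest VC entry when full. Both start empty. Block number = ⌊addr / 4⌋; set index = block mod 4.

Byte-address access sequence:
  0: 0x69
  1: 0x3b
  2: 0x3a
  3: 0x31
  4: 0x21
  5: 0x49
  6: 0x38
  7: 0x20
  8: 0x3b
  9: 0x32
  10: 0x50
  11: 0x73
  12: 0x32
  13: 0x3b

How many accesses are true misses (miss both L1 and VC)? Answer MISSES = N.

#0 0x69→b26/s2 MISS; vc=[]
#1 0x3b→b14/s2 MISS; vc=[26]
#2 0x3a→b14/s2 L1-HIT; vc=[26]
#3 0x31→b12/s0 MISS; vc=[26]
#4 0x21→b8/s0 MISS; vc=[26,12]
#5 0x49→b18/s2 MISS; vc=[26,12,14]
#6 0x38→b14/s2 VC-HIT; vc=[26,12,18]
#7 0x20→b8/s0 L1-HIT; vc=[26,12,18]
#8 0x3b→b14/s2 L1-HIT; vc=[26,12,18]
#9 0x32→b12/s0 VC-HIT; vc=[26,8,18]
#10 0x50→b20/s0 MISS; vc=[26,8,18,12]
#11 0x73→b28/s0 MISS; vc=[26,8,18,12,20]
#12 0x32→b12/s0 VC-HIT; vc=[26,8,18,28,20]
#13 0x3b→b14/s2 L1-HIT; vc=[26,8,18,28,20]

MISSES = 7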